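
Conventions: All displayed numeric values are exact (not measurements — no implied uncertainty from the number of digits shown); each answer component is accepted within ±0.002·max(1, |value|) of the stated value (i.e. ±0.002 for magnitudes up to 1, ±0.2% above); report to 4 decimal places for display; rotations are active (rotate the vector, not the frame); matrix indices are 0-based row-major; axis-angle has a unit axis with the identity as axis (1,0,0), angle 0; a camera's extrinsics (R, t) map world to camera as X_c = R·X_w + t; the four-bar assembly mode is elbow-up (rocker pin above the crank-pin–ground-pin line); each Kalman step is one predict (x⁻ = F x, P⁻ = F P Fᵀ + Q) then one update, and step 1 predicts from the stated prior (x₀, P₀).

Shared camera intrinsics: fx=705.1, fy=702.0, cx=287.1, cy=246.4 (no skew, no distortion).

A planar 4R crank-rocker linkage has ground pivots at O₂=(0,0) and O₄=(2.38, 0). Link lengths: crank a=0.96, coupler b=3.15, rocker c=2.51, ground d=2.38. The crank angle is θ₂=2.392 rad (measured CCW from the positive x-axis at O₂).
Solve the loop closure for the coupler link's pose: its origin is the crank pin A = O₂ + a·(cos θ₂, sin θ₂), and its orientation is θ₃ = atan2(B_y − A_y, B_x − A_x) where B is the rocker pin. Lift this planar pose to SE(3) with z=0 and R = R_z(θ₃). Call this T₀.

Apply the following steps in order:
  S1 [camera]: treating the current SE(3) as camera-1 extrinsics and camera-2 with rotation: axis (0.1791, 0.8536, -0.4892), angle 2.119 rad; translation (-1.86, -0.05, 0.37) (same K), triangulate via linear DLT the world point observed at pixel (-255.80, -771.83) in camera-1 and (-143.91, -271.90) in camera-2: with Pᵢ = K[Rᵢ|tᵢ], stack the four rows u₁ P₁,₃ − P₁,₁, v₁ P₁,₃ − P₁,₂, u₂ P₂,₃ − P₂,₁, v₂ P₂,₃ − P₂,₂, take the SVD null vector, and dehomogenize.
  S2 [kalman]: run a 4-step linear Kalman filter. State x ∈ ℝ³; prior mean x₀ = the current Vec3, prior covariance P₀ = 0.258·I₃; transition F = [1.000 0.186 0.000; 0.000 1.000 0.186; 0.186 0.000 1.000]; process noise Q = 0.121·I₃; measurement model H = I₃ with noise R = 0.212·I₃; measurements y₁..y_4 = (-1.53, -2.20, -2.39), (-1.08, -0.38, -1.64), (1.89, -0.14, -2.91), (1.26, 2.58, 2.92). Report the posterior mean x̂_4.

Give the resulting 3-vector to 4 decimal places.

source (fourbar_fk): coupler pose = R=[0.8195 -0.5731 0.0000; 0.5731 0.8195 0.0000; 0.0000 0.0000 1.0000], t=(-0.7027, 0.6541, 0.0000)
after S1 (triangulate): (-1.6697, -1.8948, 1.2793)
after S2 (kf_track): (0.9370, 1.0064, 0.6320)

result = (0.9370, 1.0064, 0.6320)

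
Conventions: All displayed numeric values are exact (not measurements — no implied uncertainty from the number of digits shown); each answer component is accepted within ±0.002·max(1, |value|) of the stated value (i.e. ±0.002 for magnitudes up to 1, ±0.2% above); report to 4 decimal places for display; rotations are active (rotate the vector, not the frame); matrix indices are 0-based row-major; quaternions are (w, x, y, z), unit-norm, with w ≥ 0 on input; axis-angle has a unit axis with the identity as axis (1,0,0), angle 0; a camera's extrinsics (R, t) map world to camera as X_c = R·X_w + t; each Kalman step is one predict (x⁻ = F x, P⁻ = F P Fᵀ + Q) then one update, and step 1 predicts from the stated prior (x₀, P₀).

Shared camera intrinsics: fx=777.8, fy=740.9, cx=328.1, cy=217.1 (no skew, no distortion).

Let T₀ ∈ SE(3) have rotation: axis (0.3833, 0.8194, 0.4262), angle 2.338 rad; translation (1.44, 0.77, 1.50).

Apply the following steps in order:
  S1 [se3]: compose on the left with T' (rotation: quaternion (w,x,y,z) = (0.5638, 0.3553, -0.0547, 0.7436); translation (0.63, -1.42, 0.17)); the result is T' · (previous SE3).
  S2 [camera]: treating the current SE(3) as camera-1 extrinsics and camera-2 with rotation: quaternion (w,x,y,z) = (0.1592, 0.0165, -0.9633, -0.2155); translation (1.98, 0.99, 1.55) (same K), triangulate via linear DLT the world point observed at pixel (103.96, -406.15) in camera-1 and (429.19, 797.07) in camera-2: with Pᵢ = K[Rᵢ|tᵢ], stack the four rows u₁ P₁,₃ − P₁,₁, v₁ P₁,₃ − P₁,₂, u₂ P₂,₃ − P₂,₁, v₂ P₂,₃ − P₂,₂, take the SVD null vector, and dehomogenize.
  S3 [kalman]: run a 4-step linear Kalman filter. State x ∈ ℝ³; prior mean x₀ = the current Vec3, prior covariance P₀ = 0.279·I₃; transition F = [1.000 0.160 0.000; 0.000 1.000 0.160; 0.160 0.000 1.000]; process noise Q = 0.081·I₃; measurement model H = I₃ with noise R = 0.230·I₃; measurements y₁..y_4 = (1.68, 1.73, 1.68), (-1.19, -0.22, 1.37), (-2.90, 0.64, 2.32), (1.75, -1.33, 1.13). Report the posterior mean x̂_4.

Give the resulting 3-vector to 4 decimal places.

result = (0.2106, 0.0109, 1.3346)

after S1 (compose_se3): R=[-0.8323 -0.0093 -0.5542; -0.5057 -0.3969 0.7660; -0.2270 0.9178 0.3256], t=(0.4935, -1.2674, 2.3778)
after S2 (triangulate): (1.7863, 1.5460, -0.0659)
after S3 (kf_track): (0.2106, 0.0109, 1.3346)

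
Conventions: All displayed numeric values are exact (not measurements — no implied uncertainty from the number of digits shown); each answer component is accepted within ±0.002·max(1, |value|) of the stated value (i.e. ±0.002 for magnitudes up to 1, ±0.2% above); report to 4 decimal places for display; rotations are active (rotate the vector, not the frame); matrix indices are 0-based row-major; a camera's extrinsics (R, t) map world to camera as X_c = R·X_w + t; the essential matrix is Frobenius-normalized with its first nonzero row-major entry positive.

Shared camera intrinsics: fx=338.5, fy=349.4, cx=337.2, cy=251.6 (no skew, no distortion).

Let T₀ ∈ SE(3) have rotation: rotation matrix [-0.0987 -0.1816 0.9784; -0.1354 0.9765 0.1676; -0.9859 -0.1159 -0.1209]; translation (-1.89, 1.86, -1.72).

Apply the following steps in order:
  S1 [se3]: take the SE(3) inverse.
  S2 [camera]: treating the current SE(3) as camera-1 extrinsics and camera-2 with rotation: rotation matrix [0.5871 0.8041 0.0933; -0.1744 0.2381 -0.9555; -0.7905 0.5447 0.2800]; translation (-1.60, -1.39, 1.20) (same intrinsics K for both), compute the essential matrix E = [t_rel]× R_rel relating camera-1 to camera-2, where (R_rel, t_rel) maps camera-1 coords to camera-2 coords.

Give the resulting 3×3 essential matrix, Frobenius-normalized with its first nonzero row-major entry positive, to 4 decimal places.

after S1 (invert_se3): R=[-0.0987 -0.1354 -0.9859; -0.1816 0.9765 -0.1159; 0.9784 0.1676 -0.1209], t=(-1.6304, -2.3589, 1.3295)
after S2 (essential): [0.6327 0.1064 0.1327; 0.2338 -0.5880 -0.2453; 0.1952 0.2323 0.1346]

matrix = [0.6327 0.1064 0.1327; 0.2338 -0.5880 -0.2453; 0.1952 0.2323 0.1346]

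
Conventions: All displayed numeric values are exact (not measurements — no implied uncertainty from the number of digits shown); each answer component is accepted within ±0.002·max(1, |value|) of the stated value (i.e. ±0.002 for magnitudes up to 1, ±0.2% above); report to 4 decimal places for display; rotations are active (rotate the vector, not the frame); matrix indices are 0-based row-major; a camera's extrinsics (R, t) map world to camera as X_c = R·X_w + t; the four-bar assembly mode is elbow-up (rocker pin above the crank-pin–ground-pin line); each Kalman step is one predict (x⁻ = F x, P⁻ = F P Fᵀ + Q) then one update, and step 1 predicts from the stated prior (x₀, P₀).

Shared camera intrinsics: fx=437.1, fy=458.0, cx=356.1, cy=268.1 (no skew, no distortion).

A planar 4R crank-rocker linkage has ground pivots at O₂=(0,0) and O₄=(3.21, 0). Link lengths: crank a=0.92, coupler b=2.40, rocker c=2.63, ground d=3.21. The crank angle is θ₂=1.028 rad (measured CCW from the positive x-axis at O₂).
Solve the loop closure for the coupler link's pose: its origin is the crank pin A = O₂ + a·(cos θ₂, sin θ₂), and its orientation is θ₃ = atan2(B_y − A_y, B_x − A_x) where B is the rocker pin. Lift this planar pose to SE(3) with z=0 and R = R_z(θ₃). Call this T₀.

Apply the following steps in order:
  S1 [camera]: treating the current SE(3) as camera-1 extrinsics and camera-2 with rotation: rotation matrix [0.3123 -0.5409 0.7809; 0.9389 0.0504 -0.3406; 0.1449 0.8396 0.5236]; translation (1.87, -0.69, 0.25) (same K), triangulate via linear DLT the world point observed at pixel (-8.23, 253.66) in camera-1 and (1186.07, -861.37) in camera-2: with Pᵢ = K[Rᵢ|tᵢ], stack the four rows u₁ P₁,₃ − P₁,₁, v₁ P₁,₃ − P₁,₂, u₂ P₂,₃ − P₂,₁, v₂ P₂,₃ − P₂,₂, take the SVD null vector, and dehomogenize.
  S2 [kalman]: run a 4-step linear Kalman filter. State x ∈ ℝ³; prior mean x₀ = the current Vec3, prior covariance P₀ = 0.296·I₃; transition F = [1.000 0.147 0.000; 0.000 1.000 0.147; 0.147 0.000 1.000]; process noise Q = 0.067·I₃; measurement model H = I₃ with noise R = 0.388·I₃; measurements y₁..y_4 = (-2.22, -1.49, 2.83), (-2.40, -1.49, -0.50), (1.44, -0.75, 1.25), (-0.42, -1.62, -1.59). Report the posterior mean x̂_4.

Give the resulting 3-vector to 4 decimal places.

source (fourbar_fk): coupler pose = R=[0.7268 -0.6869 0.0000; 0.6869 0.7268 0.0000; 0.0000 0.0000 1.0000], t=(0.4752, 0.7878, 0.0000)
after S1 (triangulate): (-1.7264, 0.4897, 1.3387)
after S2 (kf_track): (-0.9442, -0.8757, -0.1507)

result = (-0.9442, -0.8757, -0.1507)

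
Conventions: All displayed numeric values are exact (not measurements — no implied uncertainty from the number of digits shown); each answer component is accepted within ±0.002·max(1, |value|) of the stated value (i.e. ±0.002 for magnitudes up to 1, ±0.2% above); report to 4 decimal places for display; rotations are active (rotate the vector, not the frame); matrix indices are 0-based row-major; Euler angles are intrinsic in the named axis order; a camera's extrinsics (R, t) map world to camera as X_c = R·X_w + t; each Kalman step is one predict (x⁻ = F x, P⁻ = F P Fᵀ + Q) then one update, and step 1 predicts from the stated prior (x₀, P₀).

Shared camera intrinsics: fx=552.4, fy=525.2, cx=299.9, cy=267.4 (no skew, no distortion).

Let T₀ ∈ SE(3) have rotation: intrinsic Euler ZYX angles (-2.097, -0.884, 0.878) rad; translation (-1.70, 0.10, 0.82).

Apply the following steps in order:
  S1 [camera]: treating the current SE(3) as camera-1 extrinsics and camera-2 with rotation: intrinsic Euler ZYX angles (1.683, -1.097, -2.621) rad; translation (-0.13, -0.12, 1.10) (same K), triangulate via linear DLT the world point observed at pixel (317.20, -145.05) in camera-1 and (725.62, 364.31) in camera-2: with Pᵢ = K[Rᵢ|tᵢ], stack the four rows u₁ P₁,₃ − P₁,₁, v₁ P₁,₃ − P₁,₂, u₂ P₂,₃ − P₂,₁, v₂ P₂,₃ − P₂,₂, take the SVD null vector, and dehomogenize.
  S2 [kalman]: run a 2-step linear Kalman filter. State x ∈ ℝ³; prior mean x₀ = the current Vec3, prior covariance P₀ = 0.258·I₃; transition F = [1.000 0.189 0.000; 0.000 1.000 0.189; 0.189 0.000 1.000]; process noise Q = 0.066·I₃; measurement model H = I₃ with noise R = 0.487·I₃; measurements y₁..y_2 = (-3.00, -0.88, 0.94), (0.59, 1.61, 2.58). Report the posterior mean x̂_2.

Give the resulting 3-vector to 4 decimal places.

result = (0.5919, 0.9793, 0.5430)

after S1 (triangulate): (1.9629, 1.9635, -1.7608)
after S2 (kf_track): (0.5919, 0.9793, 0.5430)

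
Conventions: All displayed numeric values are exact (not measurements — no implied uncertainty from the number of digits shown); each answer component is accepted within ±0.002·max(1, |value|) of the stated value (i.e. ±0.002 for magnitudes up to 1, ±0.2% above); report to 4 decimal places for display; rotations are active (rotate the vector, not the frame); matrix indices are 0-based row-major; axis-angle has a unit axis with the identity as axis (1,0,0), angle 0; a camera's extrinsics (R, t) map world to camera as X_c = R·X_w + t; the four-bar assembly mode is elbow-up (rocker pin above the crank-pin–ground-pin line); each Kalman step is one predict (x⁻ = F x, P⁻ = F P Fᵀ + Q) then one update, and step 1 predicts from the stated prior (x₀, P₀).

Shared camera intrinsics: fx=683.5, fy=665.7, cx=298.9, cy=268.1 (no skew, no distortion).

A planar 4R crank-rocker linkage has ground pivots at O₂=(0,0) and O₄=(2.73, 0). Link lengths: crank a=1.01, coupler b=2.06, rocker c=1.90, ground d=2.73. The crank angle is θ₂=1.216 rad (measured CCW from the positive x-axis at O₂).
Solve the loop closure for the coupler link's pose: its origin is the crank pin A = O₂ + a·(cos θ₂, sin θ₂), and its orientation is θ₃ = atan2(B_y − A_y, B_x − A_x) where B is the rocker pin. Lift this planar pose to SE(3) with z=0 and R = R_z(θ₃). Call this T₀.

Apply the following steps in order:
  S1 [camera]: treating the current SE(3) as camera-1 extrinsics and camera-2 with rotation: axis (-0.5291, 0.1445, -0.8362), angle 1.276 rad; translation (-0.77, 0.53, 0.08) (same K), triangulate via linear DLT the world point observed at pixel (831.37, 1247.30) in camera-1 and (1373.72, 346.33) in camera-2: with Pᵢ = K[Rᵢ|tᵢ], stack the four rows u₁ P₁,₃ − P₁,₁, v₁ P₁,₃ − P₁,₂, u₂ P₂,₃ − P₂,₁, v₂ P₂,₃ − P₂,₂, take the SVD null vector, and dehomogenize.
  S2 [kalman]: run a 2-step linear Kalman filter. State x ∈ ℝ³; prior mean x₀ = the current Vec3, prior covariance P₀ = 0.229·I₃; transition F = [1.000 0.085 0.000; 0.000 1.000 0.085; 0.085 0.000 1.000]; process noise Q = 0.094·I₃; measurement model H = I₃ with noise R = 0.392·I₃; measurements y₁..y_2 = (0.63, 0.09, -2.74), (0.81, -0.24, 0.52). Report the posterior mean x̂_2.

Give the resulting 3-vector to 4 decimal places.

source (fourbar_fk): coupler pose = R=[0.9039 -0.4278 0.0000; 0.4278 0.9039 0.0000; 0.0000 0.0000 1.0000], t=(0.3509, 0.9471, 0.0000)
after S1 (triangulate): (1.8234, 1.1962, 1.9092)
after S2 (kf_track): (1.0988, 0.3065, 0.1640)

result = (1.0988, 0.3065, 0.1640)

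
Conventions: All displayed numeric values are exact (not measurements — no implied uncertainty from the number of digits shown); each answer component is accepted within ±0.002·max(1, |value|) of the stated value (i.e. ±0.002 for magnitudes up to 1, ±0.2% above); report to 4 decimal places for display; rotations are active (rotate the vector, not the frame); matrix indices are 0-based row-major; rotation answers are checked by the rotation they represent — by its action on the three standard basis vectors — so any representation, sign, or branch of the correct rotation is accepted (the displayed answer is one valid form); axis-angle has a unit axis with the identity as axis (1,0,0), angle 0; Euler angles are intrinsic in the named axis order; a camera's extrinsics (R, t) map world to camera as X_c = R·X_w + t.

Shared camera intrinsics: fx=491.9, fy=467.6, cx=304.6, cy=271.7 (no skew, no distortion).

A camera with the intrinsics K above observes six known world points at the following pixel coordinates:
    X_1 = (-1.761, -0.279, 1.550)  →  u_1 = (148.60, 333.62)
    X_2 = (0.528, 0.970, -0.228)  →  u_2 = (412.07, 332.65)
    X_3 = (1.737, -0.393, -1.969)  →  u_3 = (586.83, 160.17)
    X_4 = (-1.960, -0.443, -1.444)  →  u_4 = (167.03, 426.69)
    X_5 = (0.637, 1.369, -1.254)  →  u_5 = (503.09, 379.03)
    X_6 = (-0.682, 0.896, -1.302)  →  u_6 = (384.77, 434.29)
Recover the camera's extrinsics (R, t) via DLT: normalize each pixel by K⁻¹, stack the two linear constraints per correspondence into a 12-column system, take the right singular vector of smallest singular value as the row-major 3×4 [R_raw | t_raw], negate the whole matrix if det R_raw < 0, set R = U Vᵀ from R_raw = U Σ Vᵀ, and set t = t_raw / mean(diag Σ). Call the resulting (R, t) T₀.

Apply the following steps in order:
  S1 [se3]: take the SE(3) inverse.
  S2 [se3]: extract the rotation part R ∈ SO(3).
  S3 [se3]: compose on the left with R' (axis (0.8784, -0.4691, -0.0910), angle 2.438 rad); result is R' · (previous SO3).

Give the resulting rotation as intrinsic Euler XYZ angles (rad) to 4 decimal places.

source (pnp_recover): camera pose = R=[0.7735 0.4781 -0.4161; -0.5604 0.8226 -0.0965; 0.2961 0.3078 0.9042], t=(0.2299, 0.1900, 5.2300)
after S1 (invert_se3): R=[0.7735 -0.5604 0.2961; 0.4781 0.8226 0.3078; -0.4161 -0.0965 0.9042], t=(-1.6199, -1.8760, -4.6150)
after S2 (rot_of_se3): [0.7735 -0.5604 0.2961; 0.4781 0.8226 0.3078; -0.4161 -0.0965 0.9042]
after S3 (compose_so3): [0.3280 -0.8410 -0.4304; -0.5813 0.1794 -0.7937; 0.7447 0.5105 -0.4300]

rotation (euler_xyz) = (2.0673, -0.4449, 1.1989)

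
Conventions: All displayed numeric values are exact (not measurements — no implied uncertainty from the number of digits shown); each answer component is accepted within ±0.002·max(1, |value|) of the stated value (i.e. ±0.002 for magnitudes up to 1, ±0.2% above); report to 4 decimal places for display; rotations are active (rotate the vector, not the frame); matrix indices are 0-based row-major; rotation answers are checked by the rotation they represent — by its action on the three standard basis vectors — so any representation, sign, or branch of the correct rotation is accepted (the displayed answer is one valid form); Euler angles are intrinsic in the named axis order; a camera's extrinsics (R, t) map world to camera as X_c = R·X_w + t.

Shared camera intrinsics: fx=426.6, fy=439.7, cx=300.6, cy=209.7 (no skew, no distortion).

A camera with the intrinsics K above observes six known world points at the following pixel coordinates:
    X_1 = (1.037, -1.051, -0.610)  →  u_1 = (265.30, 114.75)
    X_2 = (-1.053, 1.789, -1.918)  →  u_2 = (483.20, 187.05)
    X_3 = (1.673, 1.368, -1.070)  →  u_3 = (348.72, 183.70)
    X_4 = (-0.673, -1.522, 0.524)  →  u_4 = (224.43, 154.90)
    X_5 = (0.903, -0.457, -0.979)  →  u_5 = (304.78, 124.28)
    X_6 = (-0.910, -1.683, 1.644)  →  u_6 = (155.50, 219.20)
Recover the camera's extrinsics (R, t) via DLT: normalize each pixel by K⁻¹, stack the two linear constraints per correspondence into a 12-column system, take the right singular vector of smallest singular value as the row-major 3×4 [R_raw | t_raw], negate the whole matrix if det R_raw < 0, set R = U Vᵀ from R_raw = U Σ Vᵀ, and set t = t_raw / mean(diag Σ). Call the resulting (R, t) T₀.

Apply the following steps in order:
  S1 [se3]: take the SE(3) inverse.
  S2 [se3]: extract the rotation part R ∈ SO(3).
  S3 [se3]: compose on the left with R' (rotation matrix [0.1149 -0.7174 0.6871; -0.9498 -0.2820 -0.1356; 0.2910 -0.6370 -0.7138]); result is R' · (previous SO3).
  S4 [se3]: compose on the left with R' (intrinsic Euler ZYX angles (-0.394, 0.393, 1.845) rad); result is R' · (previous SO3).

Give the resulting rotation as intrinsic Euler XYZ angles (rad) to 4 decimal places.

source (pnp_recover): camera pose = R=[-0.3954 0.6486 -0.6503; -0.2025 0.6290 0.7505; 0.8959 0.4284 -0.1174], t=(0.0902, -0.2500, 6.7594)
after S1 (invert_se3): R=[-0.3954 -0.2025 0.8959; 0.6486 0.6290 0.4284; -0.6503 0.7505 -0.1174], t=(-6.0708, -2.7973, 1.0395)
after S2 (rot_of_se3): [-0.3954 -0.2025 0.8959; 0.6486 0.6290 0.4284; -0.6503 0.7505 -0.1174]
after S3 (compose_so3): [-0.9576 0.0411 -0.2851; 0.2808 -0.0868 -0.9558; -0.0641 -0.9954 0.0716]
after S4 (compose_so3): [-0.7206 0.4777 -0.5025; 0.2840 0.8645 0.4146; 0.6325 0.1560 -0.7587]

rotation (euler_xyz) = (-2.6415, -0.5265, -2.5562)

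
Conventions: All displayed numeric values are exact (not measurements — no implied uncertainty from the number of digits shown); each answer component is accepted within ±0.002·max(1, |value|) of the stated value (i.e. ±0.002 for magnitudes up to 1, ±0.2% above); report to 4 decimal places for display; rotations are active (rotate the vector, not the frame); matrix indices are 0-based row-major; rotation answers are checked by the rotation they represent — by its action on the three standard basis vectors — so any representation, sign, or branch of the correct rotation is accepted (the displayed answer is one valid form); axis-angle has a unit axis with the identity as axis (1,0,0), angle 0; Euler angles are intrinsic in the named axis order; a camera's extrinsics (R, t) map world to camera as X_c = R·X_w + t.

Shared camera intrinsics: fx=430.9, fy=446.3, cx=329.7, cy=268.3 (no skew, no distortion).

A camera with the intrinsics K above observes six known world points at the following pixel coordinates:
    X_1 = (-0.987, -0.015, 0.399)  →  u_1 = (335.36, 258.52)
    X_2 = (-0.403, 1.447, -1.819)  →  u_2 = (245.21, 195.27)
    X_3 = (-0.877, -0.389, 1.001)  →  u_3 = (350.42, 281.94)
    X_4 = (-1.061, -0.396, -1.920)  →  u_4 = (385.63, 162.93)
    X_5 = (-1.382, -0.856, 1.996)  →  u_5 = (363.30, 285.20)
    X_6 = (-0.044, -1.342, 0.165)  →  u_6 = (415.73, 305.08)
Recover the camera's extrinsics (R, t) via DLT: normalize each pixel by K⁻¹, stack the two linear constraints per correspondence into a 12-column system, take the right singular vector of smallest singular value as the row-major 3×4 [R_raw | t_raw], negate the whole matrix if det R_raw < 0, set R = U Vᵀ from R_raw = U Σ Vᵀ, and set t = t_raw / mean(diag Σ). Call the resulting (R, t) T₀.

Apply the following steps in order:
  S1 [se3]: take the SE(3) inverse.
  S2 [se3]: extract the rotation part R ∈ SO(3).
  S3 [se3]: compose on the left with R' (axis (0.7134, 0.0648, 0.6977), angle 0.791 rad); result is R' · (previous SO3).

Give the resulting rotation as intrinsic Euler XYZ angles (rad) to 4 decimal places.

rotation (euler_xyz) = (0.8913, -0.2246, -1.0827)

source (pnp_recover): camera pose = R=[0.0030 -0.9923 -0.1239; 0.8574 -0.0613 0.5110; -0.5146 -0.1078 0.8506], t=(0.1402, 0.4700, 6.9604)
after S1 (invert_se3): R=[0.0030 0.8574 -0.5146; -0.9923 -0.0613 -0.1078; -0.1239 0.5110 0.8506], t=(3.1788, 0.9180, -6.1433)
after S2 (rot_of_se3): [0.0030 0.8574 -0.5146; -0.9923 -0.0613 -0.1078; -0.1239 0.5110 0.8506]
after S3 (compose_so3): [0.4572 0.8610 -0.2228; -0.6363 0.1416 -0.7584; -0.6214 0.4884 0.6126]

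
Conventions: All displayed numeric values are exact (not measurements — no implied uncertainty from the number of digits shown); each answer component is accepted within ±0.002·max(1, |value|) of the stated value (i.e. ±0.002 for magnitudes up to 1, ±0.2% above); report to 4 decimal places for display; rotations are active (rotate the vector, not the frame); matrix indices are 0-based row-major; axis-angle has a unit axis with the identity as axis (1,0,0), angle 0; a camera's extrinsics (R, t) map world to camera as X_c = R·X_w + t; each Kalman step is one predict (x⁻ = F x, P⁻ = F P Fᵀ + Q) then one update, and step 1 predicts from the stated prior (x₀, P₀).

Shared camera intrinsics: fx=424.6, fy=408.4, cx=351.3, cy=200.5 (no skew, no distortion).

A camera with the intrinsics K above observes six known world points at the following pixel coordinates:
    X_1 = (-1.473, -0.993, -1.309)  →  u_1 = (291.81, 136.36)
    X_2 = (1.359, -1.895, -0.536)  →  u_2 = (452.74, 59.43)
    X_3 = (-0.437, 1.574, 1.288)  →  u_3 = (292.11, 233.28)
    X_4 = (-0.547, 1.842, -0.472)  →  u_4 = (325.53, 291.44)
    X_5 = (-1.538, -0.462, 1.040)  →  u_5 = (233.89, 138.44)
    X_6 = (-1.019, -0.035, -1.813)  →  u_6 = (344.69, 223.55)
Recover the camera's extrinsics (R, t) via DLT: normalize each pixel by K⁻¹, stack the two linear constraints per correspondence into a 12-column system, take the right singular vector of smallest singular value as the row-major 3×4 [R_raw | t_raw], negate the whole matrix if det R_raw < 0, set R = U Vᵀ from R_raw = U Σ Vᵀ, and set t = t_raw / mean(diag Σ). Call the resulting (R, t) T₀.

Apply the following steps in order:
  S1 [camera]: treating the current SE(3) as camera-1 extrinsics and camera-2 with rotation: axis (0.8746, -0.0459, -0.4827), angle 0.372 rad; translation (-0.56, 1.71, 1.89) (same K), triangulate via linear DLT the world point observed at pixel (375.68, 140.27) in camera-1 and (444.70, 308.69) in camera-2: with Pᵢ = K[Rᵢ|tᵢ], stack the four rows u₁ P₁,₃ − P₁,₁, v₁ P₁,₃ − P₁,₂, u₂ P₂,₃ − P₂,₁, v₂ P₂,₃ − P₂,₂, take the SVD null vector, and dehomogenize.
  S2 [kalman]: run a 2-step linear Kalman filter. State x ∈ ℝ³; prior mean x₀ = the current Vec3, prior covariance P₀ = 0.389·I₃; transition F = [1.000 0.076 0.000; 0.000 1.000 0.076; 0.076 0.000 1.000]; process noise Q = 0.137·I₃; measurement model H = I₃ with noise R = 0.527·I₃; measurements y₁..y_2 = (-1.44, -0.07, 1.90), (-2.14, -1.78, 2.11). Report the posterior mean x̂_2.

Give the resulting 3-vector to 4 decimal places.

result = (-0.9719, -0.7875, 1.7968)

source (pnp_recover): camera pose = R=[0.8767 -0.0591 -0.4774; -0.1209 0.9335 -0.3375; 0.4656 0.3536 0.8113], t=(-0.0500, -0.4300, 6.7901)
after S1 (triangulate): (1.3744, -0.1932, 1.4191)
after S2 (kf_track): (-0.9719, -0.7875, 1.7968)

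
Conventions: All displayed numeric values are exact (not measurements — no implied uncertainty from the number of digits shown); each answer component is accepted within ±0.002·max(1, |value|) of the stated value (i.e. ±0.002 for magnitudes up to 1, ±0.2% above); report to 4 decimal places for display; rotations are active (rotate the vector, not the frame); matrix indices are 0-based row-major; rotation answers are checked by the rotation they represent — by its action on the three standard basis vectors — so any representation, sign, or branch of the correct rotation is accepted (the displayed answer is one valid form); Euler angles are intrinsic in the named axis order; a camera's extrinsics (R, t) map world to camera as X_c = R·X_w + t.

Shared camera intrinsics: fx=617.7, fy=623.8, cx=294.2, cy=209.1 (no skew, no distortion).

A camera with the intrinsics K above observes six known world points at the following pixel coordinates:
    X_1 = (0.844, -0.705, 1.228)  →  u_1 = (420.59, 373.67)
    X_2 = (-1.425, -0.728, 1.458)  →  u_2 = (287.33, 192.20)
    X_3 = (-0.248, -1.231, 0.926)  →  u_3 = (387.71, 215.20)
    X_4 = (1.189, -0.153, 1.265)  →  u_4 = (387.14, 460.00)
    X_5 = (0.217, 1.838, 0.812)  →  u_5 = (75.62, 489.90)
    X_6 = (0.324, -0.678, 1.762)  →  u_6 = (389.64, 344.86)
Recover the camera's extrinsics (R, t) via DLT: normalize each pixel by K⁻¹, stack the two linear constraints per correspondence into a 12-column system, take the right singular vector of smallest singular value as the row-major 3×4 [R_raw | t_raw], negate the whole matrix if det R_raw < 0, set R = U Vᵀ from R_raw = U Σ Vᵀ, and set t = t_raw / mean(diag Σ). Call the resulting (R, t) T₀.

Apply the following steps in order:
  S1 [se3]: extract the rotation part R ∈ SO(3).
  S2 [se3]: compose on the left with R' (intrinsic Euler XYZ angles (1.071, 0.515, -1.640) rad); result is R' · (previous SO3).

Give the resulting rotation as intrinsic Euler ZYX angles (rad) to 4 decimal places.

source (pnp_recover): camera pose = R=[0.4817 -0.8259 0.2930; 0.6522 0.5612 0.5095; -0.5852 -0.0543 0.8090], t=(-0.4098, 0.4298, 4.0500)
after S1 (rot_of_se3): [0.4817 -0.8259 0.2930; 0.6522 0.5612 0.5095; -0.5852 -0.0543 0.8090]
after S2 (compose_so3): [0.2490 0.5102 0.8232; 0.4620 0.6845 -0.5640; -0.8512 0.5208 -0.0652]

rotation (euler_zyx) = (1.0764, 1.0183, 1.6954)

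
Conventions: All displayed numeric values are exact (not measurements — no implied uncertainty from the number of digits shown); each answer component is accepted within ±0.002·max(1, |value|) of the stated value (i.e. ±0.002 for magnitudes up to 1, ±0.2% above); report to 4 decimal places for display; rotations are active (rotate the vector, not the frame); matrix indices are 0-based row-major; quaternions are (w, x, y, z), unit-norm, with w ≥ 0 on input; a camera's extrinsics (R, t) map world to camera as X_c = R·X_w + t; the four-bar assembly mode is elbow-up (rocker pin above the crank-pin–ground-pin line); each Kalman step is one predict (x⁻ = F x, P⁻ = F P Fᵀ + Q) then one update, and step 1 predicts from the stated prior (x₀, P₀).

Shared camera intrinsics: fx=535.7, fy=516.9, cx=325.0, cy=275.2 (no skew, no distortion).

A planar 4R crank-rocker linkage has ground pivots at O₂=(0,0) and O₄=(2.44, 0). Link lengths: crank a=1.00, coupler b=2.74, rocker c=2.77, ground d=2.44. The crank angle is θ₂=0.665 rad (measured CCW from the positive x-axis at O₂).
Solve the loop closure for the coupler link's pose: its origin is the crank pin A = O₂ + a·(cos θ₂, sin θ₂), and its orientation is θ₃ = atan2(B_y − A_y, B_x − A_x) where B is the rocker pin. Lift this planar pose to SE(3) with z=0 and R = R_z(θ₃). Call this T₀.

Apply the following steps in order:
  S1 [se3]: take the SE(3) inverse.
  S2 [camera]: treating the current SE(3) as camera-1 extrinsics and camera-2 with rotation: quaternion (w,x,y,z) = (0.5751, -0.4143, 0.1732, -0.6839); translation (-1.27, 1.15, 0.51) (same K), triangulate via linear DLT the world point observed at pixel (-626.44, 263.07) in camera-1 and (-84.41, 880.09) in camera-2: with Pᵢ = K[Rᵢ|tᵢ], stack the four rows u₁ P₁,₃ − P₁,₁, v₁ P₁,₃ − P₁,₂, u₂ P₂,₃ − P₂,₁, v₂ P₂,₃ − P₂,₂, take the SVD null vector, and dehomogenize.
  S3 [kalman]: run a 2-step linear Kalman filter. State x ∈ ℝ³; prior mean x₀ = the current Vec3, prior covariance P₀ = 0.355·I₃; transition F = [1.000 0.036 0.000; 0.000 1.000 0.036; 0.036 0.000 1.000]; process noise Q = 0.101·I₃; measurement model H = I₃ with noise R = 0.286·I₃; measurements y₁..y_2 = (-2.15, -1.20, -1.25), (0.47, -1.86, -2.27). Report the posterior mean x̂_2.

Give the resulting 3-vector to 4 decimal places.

source (fourbar_fk): coupler pose = R=[0.6187 -0.7856 0.0000; 0.7856 0.6187 0.0000; 0.0000 0.0000 1.0000], t=(0.7869, 0.6171, 0.0000)
after S1 (invert_se3): R=[0.6187 0.7856 0.0000; -0.7856 0.6187 -0.0000; 0.0000 0.0000 1.0000], t=(-0.9716, 0.2364, 0.0000)
after S2 (triangulate): (-0.0423, -0.4650, 0.7675)
after S3 (kf_track): (-0.4974, -1.3969, -1.3843)

result = (-0.4974, -1.3969, -1.3843)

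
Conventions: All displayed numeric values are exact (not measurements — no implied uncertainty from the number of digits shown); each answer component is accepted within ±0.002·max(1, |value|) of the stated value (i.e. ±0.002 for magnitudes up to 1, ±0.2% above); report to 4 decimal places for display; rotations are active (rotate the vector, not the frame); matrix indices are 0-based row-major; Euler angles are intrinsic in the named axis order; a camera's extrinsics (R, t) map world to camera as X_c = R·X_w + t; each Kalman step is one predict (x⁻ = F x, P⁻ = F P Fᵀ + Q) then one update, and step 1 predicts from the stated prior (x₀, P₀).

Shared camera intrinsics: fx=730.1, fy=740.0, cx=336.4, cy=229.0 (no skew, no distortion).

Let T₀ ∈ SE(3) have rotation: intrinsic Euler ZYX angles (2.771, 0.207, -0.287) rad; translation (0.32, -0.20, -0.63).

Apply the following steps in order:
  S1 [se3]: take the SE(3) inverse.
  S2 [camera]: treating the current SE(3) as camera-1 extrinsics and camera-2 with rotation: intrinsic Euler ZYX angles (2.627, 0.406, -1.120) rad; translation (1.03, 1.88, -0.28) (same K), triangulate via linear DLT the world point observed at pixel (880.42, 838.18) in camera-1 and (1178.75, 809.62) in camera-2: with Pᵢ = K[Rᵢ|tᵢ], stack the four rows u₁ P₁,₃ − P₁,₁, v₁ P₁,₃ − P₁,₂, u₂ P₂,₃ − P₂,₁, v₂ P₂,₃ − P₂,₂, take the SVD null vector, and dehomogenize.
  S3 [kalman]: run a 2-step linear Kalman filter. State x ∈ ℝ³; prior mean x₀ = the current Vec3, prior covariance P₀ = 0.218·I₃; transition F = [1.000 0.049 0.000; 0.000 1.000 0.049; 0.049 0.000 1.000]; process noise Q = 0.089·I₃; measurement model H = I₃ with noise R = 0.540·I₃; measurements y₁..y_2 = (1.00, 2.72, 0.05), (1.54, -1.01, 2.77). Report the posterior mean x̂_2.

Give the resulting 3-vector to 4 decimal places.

result = (-0.0525, -0.2434, 1.1338)

after S1 (invert_se3): R=[-0.9122 0.3544 -0.2055; -0.2931 -0.9151 -0.2770; -0.2863 -0.1925 0.9386], t=(0.2333, -0.2637, 0.6444)
after S2 (triangulate): (-1.9890, -1.5037, 0.4361)
after S3 (kf_track): (-0.0525, -0.2434, 1.1338)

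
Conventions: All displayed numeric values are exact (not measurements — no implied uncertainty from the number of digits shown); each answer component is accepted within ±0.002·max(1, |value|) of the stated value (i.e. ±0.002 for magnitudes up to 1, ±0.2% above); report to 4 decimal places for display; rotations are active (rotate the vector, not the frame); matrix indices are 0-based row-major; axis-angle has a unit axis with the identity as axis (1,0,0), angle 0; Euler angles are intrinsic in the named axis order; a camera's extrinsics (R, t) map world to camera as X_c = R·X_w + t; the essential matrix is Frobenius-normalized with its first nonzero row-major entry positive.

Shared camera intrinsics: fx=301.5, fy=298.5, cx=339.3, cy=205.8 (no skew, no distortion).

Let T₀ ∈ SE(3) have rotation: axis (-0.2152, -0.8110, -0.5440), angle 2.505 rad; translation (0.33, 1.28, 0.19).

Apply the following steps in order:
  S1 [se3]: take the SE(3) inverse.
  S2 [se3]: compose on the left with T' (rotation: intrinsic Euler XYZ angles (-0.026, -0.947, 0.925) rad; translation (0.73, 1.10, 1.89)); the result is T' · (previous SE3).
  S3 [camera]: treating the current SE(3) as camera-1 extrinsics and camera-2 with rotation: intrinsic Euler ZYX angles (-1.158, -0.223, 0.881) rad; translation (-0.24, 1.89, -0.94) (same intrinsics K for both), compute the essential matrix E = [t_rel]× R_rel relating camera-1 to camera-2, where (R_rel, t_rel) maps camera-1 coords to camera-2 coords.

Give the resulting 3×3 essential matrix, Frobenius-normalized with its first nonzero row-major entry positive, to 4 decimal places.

matrix = [0.0391 -0.0416 0.1061; -0.4047 0.5639 -0.1134; 0.0267 -0.1316 -0.6877]

after S1 (invert_se3): R=[-0.7205 -0.0085 0.6934; 0.6383 0.3825 0.6680; -0.2709 0.9239 -0.2702], t=(0.1170, -0.8272, -1.0419)
after S2 (compose_se3): R=[-0.3312 -0.9313 0.1514; -0.2153 0.2308 0.9489; -0.9187 0.2816 -0.2769], t=(2.0026, 0.6953, 1.8853)
after S3 (essential): [0.0391 -0.0416 0.1061; -0.4047 0.5639 -0.1134; 0.0267 -0.1316 -0.6877]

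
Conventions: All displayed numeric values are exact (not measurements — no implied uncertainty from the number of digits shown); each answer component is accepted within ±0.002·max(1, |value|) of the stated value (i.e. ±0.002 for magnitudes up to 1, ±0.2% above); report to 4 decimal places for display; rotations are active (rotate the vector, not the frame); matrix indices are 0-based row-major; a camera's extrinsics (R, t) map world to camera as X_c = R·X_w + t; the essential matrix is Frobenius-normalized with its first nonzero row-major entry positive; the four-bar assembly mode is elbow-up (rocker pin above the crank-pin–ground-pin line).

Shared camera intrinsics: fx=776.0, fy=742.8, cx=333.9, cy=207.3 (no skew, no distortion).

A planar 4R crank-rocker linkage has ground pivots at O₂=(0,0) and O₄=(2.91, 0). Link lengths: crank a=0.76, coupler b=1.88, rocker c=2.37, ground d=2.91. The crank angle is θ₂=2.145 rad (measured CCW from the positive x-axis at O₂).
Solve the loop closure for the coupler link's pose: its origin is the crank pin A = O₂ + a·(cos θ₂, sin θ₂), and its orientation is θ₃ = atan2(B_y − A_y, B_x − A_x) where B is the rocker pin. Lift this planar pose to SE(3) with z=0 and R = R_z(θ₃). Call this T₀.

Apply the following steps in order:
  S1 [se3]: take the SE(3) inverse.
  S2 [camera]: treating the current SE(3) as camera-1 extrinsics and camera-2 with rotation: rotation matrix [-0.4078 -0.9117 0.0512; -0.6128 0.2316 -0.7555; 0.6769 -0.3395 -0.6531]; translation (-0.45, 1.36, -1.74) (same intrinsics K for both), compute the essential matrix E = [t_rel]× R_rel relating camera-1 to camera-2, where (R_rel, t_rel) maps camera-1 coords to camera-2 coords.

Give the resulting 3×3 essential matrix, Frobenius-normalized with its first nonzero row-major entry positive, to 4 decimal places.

matrix = [0.0460 -0.0062 0.6751; -0.5208 -0.1659 0.1613; -0.4279 -0.1283 -0.1336]

source (fourbar_fk): coupler pose = R=[0.8506 -0.5258 0.0000; 0.5258 0.8506 0.0000; 0.0000 0.0000 1.0000], t=(-0.4128, 0.6381, 0.0000)
after S1 (invert_se3): R=[0.8506 0.5258 0.0000; -0.5258 0.8506 0.0000; 0.0000 0.0000 1.0000], t=(0.0156, -0.7598, 0.0000)
after S2 (essential): [0.0460 -0.0062 0.6751; -0.5208 -0.1659 0.1613; -0.4279 -0.1283 -0.1336]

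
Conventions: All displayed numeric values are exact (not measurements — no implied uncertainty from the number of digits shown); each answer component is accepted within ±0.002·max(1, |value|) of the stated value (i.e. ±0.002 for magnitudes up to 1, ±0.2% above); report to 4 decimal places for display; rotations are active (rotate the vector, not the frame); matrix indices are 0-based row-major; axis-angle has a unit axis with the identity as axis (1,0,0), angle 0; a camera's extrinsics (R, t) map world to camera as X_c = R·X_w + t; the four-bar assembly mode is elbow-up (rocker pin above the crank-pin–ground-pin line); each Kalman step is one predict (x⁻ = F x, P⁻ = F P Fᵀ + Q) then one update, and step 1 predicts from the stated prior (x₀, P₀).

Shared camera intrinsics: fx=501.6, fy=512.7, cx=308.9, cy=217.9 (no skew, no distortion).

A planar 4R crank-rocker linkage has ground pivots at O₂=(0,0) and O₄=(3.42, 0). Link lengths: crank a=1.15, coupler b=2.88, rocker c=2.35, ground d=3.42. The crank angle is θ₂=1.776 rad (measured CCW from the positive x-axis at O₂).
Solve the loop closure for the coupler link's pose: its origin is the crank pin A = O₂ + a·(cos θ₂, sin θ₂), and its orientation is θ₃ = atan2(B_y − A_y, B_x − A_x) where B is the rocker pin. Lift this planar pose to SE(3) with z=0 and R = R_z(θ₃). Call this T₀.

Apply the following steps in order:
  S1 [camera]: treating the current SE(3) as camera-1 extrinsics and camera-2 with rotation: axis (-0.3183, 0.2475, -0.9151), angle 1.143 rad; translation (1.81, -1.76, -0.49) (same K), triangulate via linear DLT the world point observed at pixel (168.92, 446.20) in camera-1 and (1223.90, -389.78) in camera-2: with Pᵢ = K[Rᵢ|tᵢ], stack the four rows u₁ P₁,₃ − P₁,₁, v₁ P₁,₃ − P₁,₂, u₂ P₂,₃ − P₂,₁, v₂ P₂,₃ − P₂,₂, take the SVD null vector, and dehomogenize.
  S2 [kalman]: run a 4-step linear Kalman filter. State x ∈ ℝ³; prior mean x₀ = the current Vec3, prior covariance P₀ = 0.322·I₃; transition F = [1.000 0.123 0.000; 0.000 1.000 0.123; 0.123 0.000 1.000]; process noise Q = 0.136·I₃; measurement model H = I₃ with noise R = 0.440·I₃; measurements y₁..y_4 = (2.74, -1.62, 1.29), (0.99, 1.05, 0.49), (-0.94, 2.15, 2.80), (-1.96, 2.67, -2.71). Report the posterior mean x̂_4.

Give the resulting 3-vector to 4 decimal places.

result = (-0.6888, 1.7015, -0.0601)

source (fourbar_fk): coupler pose = R=[0.9353 -0.3538 0.0000; 0.3538 0.9353 0.0000; 0.0000 0.0000 1.0000], t=(-0.2343, 1.1259, 0.0000)
after S1 (triangulate): (-0.3473, -0.2987, 1.6251)
after S2 (kf_track): (-0.6888, 1.7015, -0.0601)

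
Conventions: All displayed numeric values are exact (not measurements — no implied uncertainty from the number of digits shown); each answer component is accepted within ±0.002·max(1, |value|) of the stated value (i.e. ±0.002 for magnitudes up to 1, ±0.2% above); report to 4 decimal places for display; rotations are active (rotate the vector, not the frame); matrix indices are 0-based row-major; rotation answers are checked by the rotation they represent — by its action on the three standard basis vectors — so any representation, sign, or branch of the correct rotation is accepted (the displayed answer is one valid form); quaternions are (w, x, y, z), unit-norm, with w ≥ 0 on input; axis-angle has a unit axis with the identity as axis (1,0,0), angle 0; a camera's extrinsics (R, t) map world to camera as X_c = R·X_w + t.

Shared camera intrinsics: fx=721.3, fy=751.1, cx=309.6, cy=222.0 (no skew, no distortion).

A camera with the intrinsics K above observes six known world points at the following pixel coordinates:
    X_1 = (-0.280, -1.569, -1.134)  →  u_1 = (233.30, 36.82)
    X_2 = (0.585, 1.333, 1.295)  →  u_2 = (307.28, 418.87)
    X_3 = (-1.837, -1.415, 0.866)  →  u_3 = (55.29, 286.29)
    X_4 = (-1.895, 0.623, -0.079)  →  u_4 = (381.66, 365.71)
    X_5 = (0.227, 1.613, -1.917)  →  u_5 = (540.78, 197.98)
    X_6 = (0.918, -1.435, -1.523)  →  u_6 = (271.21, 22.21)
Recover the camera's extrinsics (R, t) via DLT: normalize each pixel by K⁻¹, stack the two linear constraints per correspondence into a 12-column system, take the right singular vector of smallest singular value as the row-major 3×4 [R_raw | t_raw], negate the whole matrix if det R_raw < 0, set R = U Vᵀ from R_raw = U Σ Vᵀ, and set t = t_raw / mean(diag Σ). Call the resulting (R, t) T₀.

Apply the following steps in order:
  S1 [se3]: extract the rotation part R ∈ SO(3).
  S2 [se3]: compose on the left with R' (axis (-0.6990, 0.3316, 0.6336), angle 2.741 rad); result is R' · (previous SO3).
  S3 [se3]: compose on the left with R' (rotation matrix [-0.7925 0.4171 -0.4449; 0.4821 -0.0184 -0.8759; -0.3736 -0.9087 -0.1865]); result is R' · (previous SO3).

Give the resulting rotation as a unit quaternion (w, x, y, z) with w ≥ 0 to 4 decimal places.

source (pnp_recover): camera pose = R=[-0.0775 0.7681 -0.6356; -0.1770 0.6168 0.7669; 0.9811 0.1720 0.0882], t=(-0.1800, 0.2900, 6.7202)
after S1 (rot_of_se3): [-0.0775 0.7681 -0.6356; -0.1770 0.6168 0.7669; 0.9811 0.1720 0.0882]
after S2 (compose_so3): [-0.5866 -0.5375 -0.6058; 0.8044 -0.4736 -0.3587; -0.0941 -0.6977 0.7102]
after S3 (compose_so3): [0.8423 0.5388 0.0145; -0.2152 0.3607 -0.9075; -0.4942 0.7613 0.4198]

rotation (quat) = (0.8098, 0.5152, 0.1571, -0.2328)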